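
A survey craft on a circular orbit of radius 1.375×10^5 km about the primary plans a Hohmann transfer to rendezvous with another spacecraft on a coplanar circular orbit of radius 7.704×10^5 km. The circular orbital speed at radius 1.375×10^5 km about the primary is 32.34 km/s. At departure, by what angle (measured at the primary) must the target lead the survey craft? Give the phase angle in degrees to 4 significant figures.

φ = 98.58°

From the circular-orbit relation v² = μ/r at r = 1.375×10^5 km: μ = v²r = (32.34)² × 1.375×10^5 = 1.43808×10^8 km³/s².
The Hohmann ellipse has a_t = (r₁ + r₂)/2 = 4.5395×10^5 km.
Transfer time t = π√(a_t³/μ) = 80130 s.
The target's mean motion on its circular orbit is ω₂ = √(μ/r₂³) = 1.773×10^-5 rad/s.
Angle swept by the target during transfer: ω₂·t = 1.421 rad = 81.42°.
Arrival is 180° from departure on the ellipse, so φ = 180° − 81.42° = 98.58°.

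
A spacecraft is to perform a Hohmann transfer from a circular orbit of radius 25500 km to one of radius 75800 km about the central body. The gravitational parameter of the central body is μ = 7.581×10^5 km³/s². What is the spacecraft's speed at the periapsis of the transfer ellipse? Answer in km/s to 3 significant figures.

v = 6.67 km/s

The Hohmann ellipse has a_t = (r₁ + r₂)/2 = 50650 km.
At periapsis, r = 25500 km.
Vis-viva: v = √[μ(2/r − 1/a_t)] = √[7.581×10^5 × (2/25500 − 1/50650)] = 6.670 km/s.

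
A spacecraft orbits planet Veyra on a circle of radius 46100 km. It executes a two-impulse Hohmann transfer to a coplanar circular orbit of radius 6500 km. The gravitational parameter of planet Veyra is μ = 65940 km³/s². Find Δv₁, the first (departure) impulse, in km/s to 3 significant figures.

Δv₁ = 0.601 km/s

Semi-major axis of the transfer orbit: a_t = (46100 + 6500)/2 = 26300 km.
On the circular orbit at r = 46100 km, v_c = √(μ/r) = 1.196 km/s.
Transfer-orbit speed at the same r (vis-viva, a = a_t): v_t = √[μ(2/r − 1/a_t)] = 0.5946 km/s.
Δv₁ = |v_t − v_c| = |0.5946 − 1.196| = 0.6014 km/s.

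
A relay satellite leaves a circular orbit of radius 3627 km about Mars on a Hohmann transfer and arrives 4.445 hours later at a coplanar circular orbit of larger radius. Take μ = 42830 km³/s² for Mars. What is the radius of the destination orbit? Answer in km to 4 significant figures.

Transfer time t = 4.445 hours = 16002 s, and t = π√(a_t³/μ).
So a_t = (μ t²/π²)^(1/3) = (42830 × (16002)² / π²)^(1/3) = 10358 km.
Since a_t = (r₁ + r₂)/2, r₂ = 2a_t − r₁ = 2×10358 − 3627 = 17089 km.

r₂ = 17090 km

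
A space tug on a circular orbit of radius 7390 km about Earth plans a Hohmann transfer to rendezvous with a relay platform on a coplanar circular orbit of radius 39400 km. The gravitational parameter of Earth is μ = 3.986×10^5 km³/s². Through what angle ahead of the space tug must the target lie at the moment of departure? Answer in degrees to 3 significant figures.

φ = 97.6°

Semi-major axis of the transfer orbit: a_t = (7390 + 39400)/2 = 23395 km.
The half-period of the transfer ellipse is t = π√(a_t³/μ) = 17806 s.
Target angular speed ω₂ = √(μ/r₂³) = 8.0728×10^-5 rad/s.
Angle swept by the target during transfer: ω₂·t = 1.4374 rad = 82.36°.
Arrival is 180° from departure on the ellipse, so φ = 180° − 82.36° = 97.6°.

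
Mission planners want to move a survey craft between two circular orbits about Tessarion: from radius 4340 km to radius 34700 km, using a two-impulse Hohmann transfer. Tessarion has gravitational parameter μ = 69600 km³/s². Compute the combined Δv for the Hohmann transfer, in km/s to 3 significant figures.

Δv = 2.08 km/s

Transfer-ellipse semi-major axis a_t = (r₁ + r₂)/2 = (4340 + 34700)/2 = 19520 km.
At r₁ the circular-orbit speed is v₁ = √(μ/r₁) = 4.0046 km/s.
Transfer-orbit speed at r₁ (vis-viva equation): v_p = √[μ(2/r₁ − 1/a_t)] = 5.3393 km/s.
First burn Δv₁ = |v_p − v₁| = 1.3347 km/s.
At r₂, v₂ = √(μ/r₂) = 1.41625 km/s.
Transfer-orbit speed at r₂: v_a = √[μ(2/r₂ − 1/a_t)] = 0.667798 km/s.
Second burn Δv₂ = |v₂ − v_a| = 0.74845 km/s.
Total Δv = Δv₁ + Δv₂ = 2.083 km/s.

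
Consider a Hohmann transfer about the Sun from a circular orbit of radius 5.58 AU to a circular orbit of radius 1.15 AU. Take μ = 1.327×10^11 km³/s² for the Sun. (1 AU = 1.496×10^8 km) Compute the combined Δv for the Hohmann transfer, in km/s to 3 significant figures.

In km: r₁ = 5.58 × 1.496×10^8 = 8.34768×10^8 km; r₂ = 1.15 × 1.496×10^8 = 1.7204×10^8 km.
Transfer-ellipse semi-major axis a_t = (r₁ + r₂)/2 = (8.34768×10^8 + 1.7204×10^8)/2 = 5.03404×10^8 km.
At r₁ the circular-orbit speed is v₁ = √(μ/r₁) = 12.608 km/s.
On the transfer ellipse at r₁, v² = μ(2/r − 1/a) gives v_a = √[μ(2/r₁ − 1/a_t)] = 7.3707 km/s.
First burn Δv₁ = |v_a − v₁| = 5.237 km/s.
At r₂, v₂ = √(μ/r₂) = 27.773 km/s.
Transfer-orbit speed at r₂: v_p = √[μ(2/r₂ − 1/a_t)] = 35.764 km/s.
Second burn Δv₂ = |v₂ − v_p| = 7.991 km/s.
Total Δv = Δv₁ + Δv₂ = 13.23 km/s.

Δv = 13.2 km/s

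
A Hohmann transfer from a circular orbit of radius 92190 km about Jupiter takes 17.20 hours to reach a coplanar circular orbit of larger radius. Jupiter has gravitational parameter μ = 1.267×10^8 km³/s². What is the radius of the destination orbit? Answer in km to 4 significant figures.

Transfer time t = 17.20 hours = 61920 s, and t = π√(a_t³/μ).
So a_t = (μ t²/π²)^(1/3) = (1.267×10^8 × (61920)² / π²)^(1/3) = 3.6648×10^5 km.
Since a_t = (r₁ + r₂)/2, r₂ = 2a_t − r₁ = 2×3.6648×10^5 − 92190 = 6.4077×10^5 km.

r₂ = 6.408×10^5 km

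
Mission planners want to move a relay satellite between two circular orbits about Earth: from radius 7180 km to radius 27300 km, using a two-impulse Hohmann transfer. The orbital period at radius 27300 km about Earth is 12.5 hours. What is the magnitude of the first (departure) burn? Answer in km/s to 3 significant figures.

Δv₁ = 1.92 km/s

From Kepler's third law T² = 4π²r³/μ at r = 27300 km, T = 12.5 hours = 12.5 × 3600 s = 45000 s: μ = 4π²r³/T² = 3.96664×10^5 km³/s².
Transfer-ellipse semi-major axis a_t = (r₁ + r₂)/2 = (7180 + 27300)/2 = 17240 km.
On the circular orbit at r = 7180 km, v_c = √(μ/r) = 7.433 km/s.
Transfer-orbit speed at the same r (vis-viva, a = a_t): v_t = √[μ(2/r − 1/a_t)] = 9.353 km/s.
Δv₁ = |v_t − v_c| = |9.353 − 7.433| = 1.920 km/s.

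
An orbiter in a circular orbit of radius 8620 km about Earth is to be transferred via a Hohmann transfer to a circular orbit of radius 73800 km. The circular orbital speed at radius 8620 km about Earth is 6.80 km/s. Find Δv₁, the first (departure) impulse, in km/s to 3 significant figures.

Δv₁ = 2.30 km/s

From the circular-orbit relation v² = μ/r at r = 8620 km: μ = v²r = (6.80)² × 8620 = 3.98589×10^5 km³/s².
The Hohmann ellipse has a_t = (r₁ + r₂)/2 = 41210 km.
On the circular orbit at r = 8620 km, v_c = √(μ/r) = 6.800 km/s.
Transfer-orbit speed at the same r (vis-viva, a = a_t): v_t = √[μ(2/r − 1/a_t)] = 9.100 km/s.
Δv₁ = |v_t − v_c| = |9.100 − 6.800| = 2.300 km/s.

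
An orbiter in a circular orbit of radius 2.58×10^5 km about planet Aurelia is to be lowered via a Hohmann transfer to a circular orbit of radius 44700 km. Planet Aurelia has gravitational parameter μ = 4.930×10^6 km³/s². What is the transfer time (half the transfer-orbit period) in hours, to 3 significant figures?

t = 23.1 hours

Transfer-ellipse semi-major axis a_t = (r₁ + r₂)/2 = (2.580×10^5 + 44700)/2 = 1.5135×10^5 km.
Half the transfer-orbit period gives t = π√(a_t³/μ) = 83310 s.
Converting: 83310 s ÷ 3600 s/hour = 23.1 hours.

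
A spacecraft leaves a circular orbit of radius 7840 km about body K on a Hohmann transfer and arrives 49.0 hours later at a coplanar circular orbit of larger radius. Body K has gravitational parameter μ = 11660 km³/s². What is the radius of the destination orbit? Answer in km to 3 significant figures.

r₂ = 58700 km

Transfer time t = 49.0 hours = 1.764×10^5 s, and t = π√(a_t³/μ).
So a_t = (μ t²/π²)^(1/3) = (11660 × (1.764×10^5)² / π²)^(1/3) = 33251 km.
Since a_t = (r₁ + r₂)/2, r₂ = 2a_t − r₁ = 2×33251 − 7840 = 58662 km.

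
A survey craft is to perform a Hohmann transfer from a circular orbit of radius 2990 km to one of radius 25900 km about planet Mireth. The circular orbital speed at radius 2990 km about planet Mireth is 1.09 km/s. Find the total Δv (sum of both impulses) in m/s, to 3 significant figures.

Δv = 571 m/s

From the circular-orbit relation v² = μ/r at r = 2990 km: μ = v²r = (1.09)² × 2990 = 3552.42 km³/s².
Transfer-ellipse semi-major axis a_t = (r₁ + r₂)/2 = (2990 + 25900)/2 = 14445 km.
Circular speed at r₁: v₁ = √(μ/r₁) = √(3552.42/2990) = 1.0900 km/s.
Transfer-orbit speed at r₁ (v² = μ(2/r − 1/a)): v_p = √[μ(2/r₁ − 1/a_t)] = 1.4595 km/s.
First burn Δv₁ = |v_p − v₁| = 0.3695 km/s.
At r₂, v₂ = √(μ/r₂) = 0.370350 km/s.
Transfer-orbit speed at r₂: v_a = √[μ(2/r₂ − 1/a_t)] = 0.168496 km/s.
Second burn Δv₂ = |v₂ − v_a| = 0.2019 km/s.
Total Δv = Δv₁ + Δv₂ = 0.5714 km/s.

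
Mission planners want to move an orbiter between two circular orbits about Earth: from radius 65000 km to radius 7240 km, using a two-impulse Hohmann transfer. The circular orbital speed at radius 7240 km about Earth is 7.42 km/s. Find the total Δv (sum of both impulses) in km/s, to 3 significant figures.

Δv = 3.90 km/s

From the circular-orbit relation v² = μ/r at r = 7240 km: μ = v²r = (7.42)² × 7240 = 3.98608×10^5 km³/s².
The Hohmann ellipse has a_t = (r₁ + r₂)/2 = 36120 km.
At r₁ the circular-orbit speed is v₁ = √(μ/r₁) = 2.4764 km/s.
Transfer-orbit speed at r₁ (vis-viva): v_a = √[μ(2/r₁ − 1/a_t)] = 1.1087 km/s.
First burn Δv₁ = |v_a − v₁| = 1.3677 km/s.
At r₂, v₂ = √(μ/r₂) = 7.4200 km/s.
Transfer-orbit speed at r₂: v_p = √[μ(2/r₂ − 1/a_t)] = 9.9537 km/s.
Second burn Δv₂ = |v₂ − v_p| = 2.5337 km/s.
Δv = Δv₁ + Δv₂ = 1.3677 + 2.5337 = 3.901 km/s.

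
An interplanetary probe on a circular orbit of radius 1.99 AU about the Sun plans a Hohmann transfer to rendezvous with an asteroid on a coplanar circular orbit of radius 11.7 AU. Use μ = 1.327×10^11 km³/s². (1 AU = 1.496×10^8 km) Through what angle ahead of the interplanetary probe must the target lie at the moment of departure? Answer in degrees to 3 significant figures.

In km: r₁ = 1.99 × 1.496×10^8 = 2.97704×10^8 km; r₂ = 11.7 × 1.496×10^8 = 1.75032×10^9 km.
Semi-major axis of the transfer orbit: a_t = (2.97704×10^8 + 1.75032×10^9)/2 = 1.024012×10^9 km.
The half-period of the transfer ellipse is t = π√(a_t³/μ) = 2.8260×10^8 s.
The target's mean motion on its circular orbit is ω₂ = √(μ/r₂³) = 4.9746×10^-9 rad/s.
Angle swept by the target during transfer: ω₂·t = 1.40582 rad = 80.548°.
The interplanetary probe traverses 180° on the transfer ellipse, so the target must lead by 180° − 80.548° = 99.5°.

φ = 99.5°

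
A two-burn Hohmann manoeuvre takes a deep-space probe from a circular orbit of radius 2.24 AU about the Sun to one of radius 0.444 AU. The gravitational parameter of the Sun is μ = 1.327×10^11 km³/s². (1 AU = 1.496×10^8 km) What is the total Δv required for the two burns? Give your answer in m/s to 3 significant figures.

Δv = 21500 m/s

In km: r₁ = 2.24 × 1.496×10^8 = 3.35104×10^8 km; r₂ = 0.444 × 1.496×10^8 = 6.64224×10^7 km.
The Hohmann ellipse has a_t = (r₁ + r₂)/2 = 2.007632×10^8 km.
At r₁ the circular-orbit speed is v₁ = √(μ/r₁) = 19.89966 km/s.
On the transfer ellipse at r₁, vis-viva equation gives v_a = √[μ(2/r₁ − 1/a_t)] = 11.44619 km/s.
First burn Δv₁ = |v_a − v₁| = 8.453 km/s.
Circular speed at r₂: v₂ = √(μ/r₂) = 44.70 km/s.
Transfer-orbit speed at r₂: v_p = √[μ(2/r₂ − 1/a_t)] = 57.75 km/s.
Second burn Δv₂ = |v₂ − v_p| = 13.05 km/s.
Total Δv = Δv₁ + Δv₂ = 21.50 km/s.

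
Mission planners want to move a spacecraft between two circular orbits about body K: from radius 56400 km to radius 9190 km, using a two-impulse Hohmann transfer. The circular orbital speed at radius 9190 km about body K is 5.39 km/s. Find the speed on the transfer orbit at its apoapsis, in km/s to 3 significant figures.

From the circular-orbit relation v² = μ/r at r = 9190 km: μ = v²r = (5.39)² × 9190 = 2.66989×10^5 km³/s².
The Hohmann ellipse has a_t = (r₁ + r₂)/2 = 32795 km.
The apoapsis of the transfer ellipse is at r = 56400 km.
Vis-viva: v = √[μ(2/r − 1/a_t)] = √[2.66989×10^5 × (2/56400 − 1/32795)] = 1.152 km/s.

v = 1.15 km/s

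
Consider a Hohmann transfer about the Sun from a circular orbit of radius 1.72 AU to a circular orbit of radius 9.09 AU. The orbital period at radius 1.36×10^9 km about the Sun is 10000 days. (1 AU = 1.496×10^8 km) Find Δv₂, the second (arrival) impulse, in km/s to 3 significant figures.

From Kepler's third law T² = 4π²r³/μ at r = 1.36×10^9 km, T = 10000 days = 10000 × 86400 s = 8.640×10^8 s: μ = 4π²r³/T² = 1.33030×10^11 km³/s².
In km: r₁ = 1.72 × 1.496×10^8 = 2.57312×10^8 km; r₂ = 9.09 × 1.496×10^8 = 1.359864×10^9 km.
Transfer-ellipse semi-major axis a_t = (r₁ + r₂)/2 = (2.57312×10^8 + 1.359864×10^9)/2 = 8.08588×10^8 km.
Circular speed at r = 1.359864×10^9 km: v_c = √(μ/r) = 9.8907 km/s.
Transfer-orbit speed at the same r (vis-viva, a = a_t): v_t = √[μ(2/r − 1/a_t)] = 5.5795 km/s.
Δv₂ = |v_t − v_c| = |5.5795 − 9.8907| = 4.311 km/s.

Δv₂ = 4.31 km/s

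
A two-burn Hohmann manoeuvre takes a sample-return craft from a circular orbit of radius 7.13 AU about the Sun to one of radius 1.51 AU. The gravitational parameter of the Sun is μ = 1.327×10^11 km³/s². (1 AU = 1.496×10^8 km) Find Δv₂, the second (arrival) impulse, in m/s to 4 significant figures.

Δv₂ = 6900 m/s

In km: r₁ = 7.13 × 1.496×10^8 = 1.066648×10^9 km; r₂ = 1.51 × 1.496×10^8 = 2.25896×10^8 km.
Semi-major axis of the transfer orbit: a_t = (1.066648×10^9 + 2.25896×10^8)/2 = 6.46272×10^8 km.
Circular speed at r = 2.25896×10^8 km: v_c = √(μ/r) = 24.24 km/s.
Transfer-orbit speed at the same r (vis-viva, a = a_t): v_t = √[μ(2/r − 1/a_t)] = 31.14 km/s.
Δv₂ = |v_t − v_c| = |31.14 − 24.24| = 6.900 km/s.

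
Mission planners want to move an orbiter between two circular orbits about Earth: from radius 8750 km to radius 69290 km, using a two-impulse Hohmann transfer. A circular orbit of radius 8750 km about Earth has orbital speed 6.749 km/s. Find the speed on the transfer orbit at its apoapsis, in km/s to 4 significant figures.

v = 1.136 km/s

From the circular-orbit relation v² = μ/r at r = 8750 km: μ = v²r = (6.749)² × 8750 = 3.98554×10^5 km³/s².
The Hohmann ellipse has a_t = (r₁ + r₂)/2 = 39020 km.
At apoapsis, r = 69290 km.
Vis-viva: v = √[μ(2/r − 1/a_t)] = √[3.98554×10^5 × (2/69290 − 1/39020)] = 1.136 km/s.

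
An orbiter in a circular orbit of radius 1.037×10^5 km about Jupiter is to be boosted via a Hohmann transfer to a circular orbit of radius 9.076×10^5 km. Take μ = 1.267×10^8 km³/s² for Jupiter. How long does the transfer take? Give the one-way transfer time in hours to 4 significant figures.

t = 27.88 hours

Semi-major axis of the transfer orbit: a_t = (1.037×10^5 + 9.076×10^5)/2 = 5.0565×10^5 km.
Transfer time t = π√(a_t³/μ) = π√((5.0565×10^5)³ / 1.267×10^8) = 1.00354×10^5 s.
Converting: 1.00354×10^5 s ÷ 3600 s/hour = 27.88 hours.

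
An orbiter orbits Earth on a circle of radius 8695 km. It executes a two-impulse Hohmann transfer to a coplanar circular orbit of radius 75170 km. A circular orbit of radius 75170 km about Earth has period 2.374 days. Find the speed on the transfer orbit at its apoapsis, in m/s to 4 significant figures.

v = 1049 m/s

From Kepler's third law T² = 4π²r³/μ at r = 75170 km, T = 2.374 days = 2.374 × 86400 s = 2.051136×10^5 s: μ = 4π²r³/T² = 3.98570×10^5 km³/s².
The Hohmann ellipse has a_t = (r₁ + r₂)/2 = 41932.5 km.
The apoapsis of the transfer ellipse is at r = 75170 km.
From the vis-viva equation, v = √[μ(2/r − 1/a_t)] = 1.049 km/s.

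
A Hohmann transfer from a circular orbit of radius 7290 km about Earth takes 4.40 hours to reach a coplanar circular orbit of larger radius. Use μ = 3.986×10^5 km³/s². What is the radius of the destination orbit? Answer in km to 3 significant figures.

r₂ = 36000 km

Transfer time t = 4.40 hours = 15840 s, and t = π√(a_t³/μ).
So a_t = (μ t²/π²)^(1/3) = (3.986×10^5 × (15840)² / π²)^(1/3) = 21640 km.
Since a_t = (r₁ + r₂)/2, r₂ = 2a_t − r₁ = 2×21640 − 7290 = 35990 km.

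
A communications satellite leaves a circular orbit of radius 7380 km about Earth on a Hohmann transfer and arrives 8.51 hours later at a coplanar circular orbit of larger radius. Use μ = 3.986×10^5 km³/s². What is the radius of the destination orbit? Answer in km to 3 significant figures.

Transfer time t = 8.51 hours = 30636 s, and t = π√(a_t³/μ).
So a_t = (μ t²/π²)^(1/3) = (3.986×10^5 × (30636)² / π²)^(1/3) = 33592 km.
Since a_t = (r₁ + r₂)/2, r₂ = 2a_t − r₁ = 2×33592 − 7380 = 59804 km.

r₂ = 59800 km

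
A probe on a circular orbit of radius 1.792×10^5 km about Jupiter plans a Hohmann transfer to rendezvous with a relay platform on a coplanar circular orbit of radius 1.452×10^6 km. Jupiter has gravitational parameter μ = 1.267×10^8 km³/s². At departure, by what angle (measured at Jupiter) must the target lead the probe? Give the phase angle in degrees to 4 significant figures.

The Hohmann ellipse has a_t = (r₁ + r₂)/2 = 8.156×10^5 km.
Transfer time t = π√(a_t³/μ) = 2.056×10^5 s.
Target angular speed ω₂ = √(μ/r₂³) = 6.433×10^-6 rad/s.
Angle swept by the target during transfer: ω₂·t = 1.3226 rad = 75.78°.
Arrival is 180° from departure on the ellipse, so φ = 180° − 75.78° = 104.2°.

φ = 104.2°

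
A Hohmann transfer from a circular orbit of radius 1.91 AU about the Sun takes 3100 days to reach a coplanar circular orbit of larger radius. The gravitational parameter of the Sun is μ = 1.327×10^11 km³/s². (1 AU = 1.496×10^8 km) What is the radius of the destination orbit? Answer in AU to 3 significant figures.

r₂ = 11.3 AU

In km: r₁ = 1.91 × 1.496×10^8 = 2.85736×10^8 km.
Transfer time t = 3100 days = 2.6784×10^8 s, and t = π√(a_t³/μ).
So a_t = (μ t²/π²)^(1/3) = (1.327×10^11 × (2.6784×10^8)² / π²)^(1/3) = 9.8804×10^8 km.
Since a_t = (r₁ + r₂)/2, r₂ = 2a_t − r₁ = 2×9.8804×10^8 − 2.85736×10^8 = 1.690344×10^9 km.
In AU: r₂ = 1.690344×10^9 / 1.496×10^8 = 11.3 AU.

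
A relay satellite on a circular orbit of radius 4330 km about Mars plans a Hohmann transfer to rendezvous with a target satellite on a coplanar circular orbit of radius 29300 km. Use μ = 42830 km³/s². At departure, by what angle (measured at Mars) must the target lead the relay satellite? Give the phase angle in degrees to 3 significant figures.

φ = 102°

Semi-major axis of the transfer orbit: a_t = (4330 + 29300)/2 = 16815 km.
The half-period of the transfer ellipse is t = π√(a_t³/μ) = 33099.5 s.
The target's mean motion on its circular orbit is ω₂ = √(μ/r₂³) = 4.12641×10^-5 rad/s.
Angle swept by the target during transfer: ω₂·t = 1.36582 rad = 78.26°.
Arrival is 180° from departure on the ellipse, so φ = 180° − 78.26° = 102°.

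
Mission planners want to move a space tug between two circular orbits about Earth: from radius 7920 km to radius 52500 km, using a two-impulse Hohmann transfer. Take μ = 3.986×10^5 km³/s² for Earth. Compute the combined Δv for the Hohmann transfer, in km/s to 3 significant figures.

Δv = 3.60 km/s

Semi-major axis of the transfer orbit: a_t = (7920 + 52500)/2 = 30210 km.
At r₁ the circular-orbit speed is v₁ = √(μ/r₁) = 7.094243 km/s.
Transfer-orbit speed at r₁ (vis-viva): v_p = √[μ(2/r₁ − 1/a_t)] = 9.352126 km/s.
First burn Δv₁ = |v_p − v₁| = 2.25788 km/s.
At r₂, v₂ = √(μ/r₂) = 2.755428 km/s.
Transfer-orbit speed at r₂: v_a = √[μ(2/r₂ − 1/a_t)] = 1.410835 km/s.
Second burn Δv₂ = |v₂ − v_a| = 1.34459 km/s.
Δv = Δv₁ + Δv₂ = 2.25788 + 1.34459 = 3.602 km/s.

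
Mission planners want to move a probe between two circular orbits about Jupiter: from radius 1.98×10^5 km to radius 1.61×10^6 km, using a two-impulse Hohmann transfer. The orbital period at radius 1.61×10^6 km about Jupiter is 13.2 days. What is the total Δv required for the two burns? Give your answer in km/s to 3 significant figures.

From Kepler's third law T² = 4π²r³/μ at r = 1.61×10^6 km, T = 13.2 days = 13.2 × 86400 s = 1.14048×10^6 s: μ = 4π²r³/T² = 1.26667×10^8 km³/s².
Semi-major axis of the transfer orbit: a_t = (1.980×10^5 + 1.610×10^6)/2 = 9.040×10^5 km.
Circular speed at r₁: v₁ = √(μ/r₁) = √(1.26667×10^8/1.980×10^5) = 25.293 km/s.
On the transfer ellipse at r₁, v² = μ(2/r − 1/a) gives v_p = √[μ(2/r₁ − 1/a_t)] = 33.754 km/s.
First burn Δv₁ = |v_p − v₁| = 8.461 km/s.
Circular speed at r₂: v₂ = √(μ/r₂) = 8.870 km/s.
Transfer-orbit speed at r₂: v_a = √[μ(2/r₂ − 1/a_t)] = 4.151 km/s.
Second burn Δv₂ = |v₂ − v_a| = 4.719 km/s.
Total Δv = Δv₁ + Δv₂ = 13.18 km/s.

Δv = 13.2 km/s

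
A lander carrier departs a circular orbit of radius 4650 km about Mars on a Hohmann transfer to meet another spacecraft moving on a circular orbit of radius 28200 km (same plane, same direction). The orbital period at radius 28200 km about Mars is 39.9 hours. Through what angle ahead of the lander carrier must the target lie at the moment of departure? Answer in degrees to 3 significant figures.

From Kepler's third law T² = 4π²r³/μ at r = 28200 km, T = 39.9 hours = 39.9 × 3600 s = 1.4364×10^5 s: μ = 4π²r³/T² = 42909.8 km³/s².
Transfer-ellipse semi-major axis a_t = (r₁ + r₂)/2 = (4650 + 28200)/2 = 16425 km.
The half-period of the transfer ellipse is t = π√(a_t³/μ) = 31925 s.
Target angular speed ω₂ = √(μ/r₂³) = 4.3743×10^-5 rad/s.
Angle swept by the target during transfer: ω₂·t = 1.3965 rad = 80.01°.
The lander carrier traverses 180° on the transfer ellipse, so the target must lead by 180° − 80.01° = 100°.

φ = 100°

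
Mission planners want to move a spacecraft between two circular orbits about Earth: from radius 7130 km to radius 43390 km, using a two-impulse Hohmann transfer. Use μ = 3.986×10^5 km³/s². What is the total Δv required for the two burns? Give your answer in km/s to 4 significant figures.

The Hohmann ellipse has a_t = (r₁ + r₂)/2 = 25260 km.
Circular speed at r₁: v₁ = √(μ/r₁) = √(3.986×10^5/7130) = 7.47694 km/s.
On the transfer ellipse at r₁, vis-viva gives v_p = √[μ(2/r₁ − 1/a_t)] = 9.79946 km/s.
First burn Δv₁ = |v_p − v₁| = 2.3225 km/s.
Circular speed at r₂: v₂ = √(μ/r₂) = 3.0309 km/s.
Transfer-orbit speed at r₂: v_a = √[μ(2/r₂ − 1/a_t)] = 1.6103 km/s.
Second burn Δv₂ = |v₂ − v_a| = 1.4206 km/s.
Δv = Δv₁ + Δv₂ = 2.3225 + 1.4206 = 3.743 km/s.

Δv = 3.743 km/s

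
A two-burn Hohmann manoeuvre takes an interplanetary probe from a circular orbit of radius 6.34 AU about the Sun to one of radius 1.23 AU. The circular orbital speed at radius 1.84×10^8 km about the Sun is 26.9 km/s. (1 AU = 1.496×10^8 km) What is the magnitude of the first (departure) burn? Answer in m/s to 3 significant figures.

Δv₁ = 5090 m/s

From the circular-orbit relation v² = μ/r at r = 1.84×10^8 km: μ = v²r = (26.9)² × 1.84×10^8 = 1.33144×10^11 km³/s².
In km: r₁ = 6.34 × 1.496×10^8 = 9.48464×10^8 km; r₂ = 1.23 × 1.496×10^8 = 1.84008×10^8 km.
The Hohmann ellipse has a_t = (r₁ + r₂)/2 = 5.66236×10^8 km.
Circular speed at r = 9.48464×10^8 km: v_c = √(μ/r) = 11.848 km/s.
Transfer-orbit speed at the same r (vis-viva, a = a_t): v_t = √[μ(2/r − 1/a_t)] = 6.7541 km/s.
Δv₁ = |v_t − v_c| = |6.7541 − 11.848| = 5.094 km/s.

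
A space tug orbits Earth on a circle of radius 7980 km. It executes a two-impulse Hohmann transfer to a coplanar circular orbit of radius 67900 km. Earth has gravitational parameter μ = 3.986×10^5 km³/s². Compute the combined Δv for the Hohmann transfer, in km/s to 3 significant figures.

Transfer-ellipse semi-major axis a_t = (r₁ + r₂)/2 = (7980 + 67900)/2 = 37940 km.
Circular speed at r₁: v₁ = √(μ/r₁) = √(3.986×10^5/7980) = 7.068 km/s.
On the transfer ellipse at r₁, v² = μ(2/r − 1/a) gives v_p = √[μ(2/r₁ − 1/a_t)] = 9.455 km/s.
First burn Δv₁ = |v_p − v₁| = 2.387 km/s.
At r₂, v₂ = √(μ/r₂) = 2.423 km/s.
Transfer-orbit speed at r₂: v_a = √[μ(2/r₂ − 1/a_t)] = 1.111 km/s.
Second burn Δv₂ = |v₂ − v_a| = 1.312 km/s.
Total Δv = Δv₁ + Δv₂ = 3.699 km/s.

Δv = 3.70 km/s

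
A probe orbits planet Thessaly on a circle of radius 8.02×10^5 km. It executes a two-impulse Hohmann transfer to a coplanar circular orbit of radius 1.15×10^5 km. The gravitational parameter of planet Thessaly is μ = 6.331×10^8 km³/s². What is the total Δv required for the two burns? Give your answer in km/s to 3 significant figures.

Δv = 38.0 km/s

The Hohmann ellipse has a_t = (r₁ + r₂)/2 = 4.585×10^5 km.
Circular speed at r₁: v₁ = √(μ/r₁) = √(6.331×10^8/8.020×10^5) = 28.10 km/s.
Transfer-orbit speed at r₁ (v² = μ(2/r − 1/a)): v_a = √[μ(2/r₁ − 1/a_t)] = 14.07 km/s.
First burn Δv₁ = |v_a − v₁| = 14.03 km/s.
At r₂, v₂ = √(μ/r₂) = 74.20 km/s.
Transfer-orbit speed at r₂: v_p = √[μ(2/r₂ − 1/a_t)] = 98.13 km/s.
Second burn Δv₂ = |v₂ − v_p| = 23.93 km/s.
Total Δv = Δv₁ + Δv₂ = 37.96 km/s.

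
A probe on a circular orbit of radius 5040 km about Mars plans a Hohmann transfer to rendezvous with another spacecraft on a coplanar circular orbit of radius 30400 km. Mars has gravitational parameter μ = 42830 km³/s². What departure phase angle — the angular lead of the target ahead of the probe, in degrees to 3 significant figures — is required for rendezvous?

φ = 99.9°

Transfer-ellipse semi-major axis a_t = (r₁ + r₂)/2 = (5040 + 30400)/2 = 17720 km.
The half-period of the transfer ellipse is t = π√(a_t³/μ) = 35810 s.
Target angular speed ω₂ = √(μ/r₂³) = 3.904×10^-5 rad/s.
Angle swept by the target during transfer: ω₂·t = 1.398 rad = 80.10°.
Arrival is 180° from departure on the ellipse, so φ = 180° − 80.10° = 99.9°.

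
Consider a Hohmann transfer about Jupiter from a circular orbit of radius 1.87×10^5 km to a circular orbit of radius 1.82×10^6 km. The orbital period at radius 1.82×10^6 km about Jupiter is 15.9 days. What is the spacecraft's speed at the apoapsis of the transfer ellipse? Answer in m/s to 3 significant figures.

v = 3590 m/s

From Kepler's third law T² = 4π²r³/μ at r = 1.82×10^6 km, T = 15.9 days = 15.9 × 86400 s = 1.37376×10^6 s: μ = 4π²r³/T² = 1.26111×10^8 km³/s².
Transfer-ellipse semi-major axis a_t = (r₁ + r₂)/2 = (1.870×10^5 + 1.820×10^6)/2 = 1.0035×10^6 km.
At apoapsis, r = 1.820×10^6 km.
Applying v² = μ(2/r − 1/a_t): v = 3.593 km/s.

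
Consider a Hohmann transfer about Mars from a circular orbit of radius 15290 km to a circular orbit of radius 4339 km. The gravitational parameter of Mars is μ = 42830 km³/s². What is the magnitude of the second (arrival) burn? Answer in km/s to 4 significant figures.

The Hohmann ellipse has a_t = (r₁ + r₂)/2 = 9814.5 km.
On the circular orbit at r = 4339 km, v_c = √(μ/r) = 3.1418 km/s.
Vis-viva on the transfer ellipse at r = 4339 km gives v_t = √[μ(2/r − 1/a_t)] = 3.9215 km/s.
Δv₂ = |v_t − v_c| = |3.9215 − 3.1418| = 0.7797 km/s.

Δv₂ = 0.7797 km/s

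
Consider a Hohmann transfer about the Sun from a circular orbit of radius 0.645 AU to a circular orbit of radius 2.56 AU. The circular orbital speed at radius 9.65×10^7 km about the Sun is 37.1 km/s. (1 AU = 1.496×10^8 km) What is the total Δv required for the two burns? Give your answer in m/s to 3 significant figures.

From the circular-orbit relation v² = μ/r at r = 9.65×10^7 km: μ = v²r = (37.1)² × 9.65×10^7 = 1.32824×10^11 km³/s².
In km: r₁ = 0.645 × 1.496×10^8 = 9.6492×10^7 km; r₂ = 2.56 × 1.496×10^8 = 3.82976×10^8 km.
Transfer-ellipse semi-major axis a_t = (r₁ + r₂)/2 = (9.6492×10^7 + 3.82976×10^8)/2 = 2.39734×10^8 km.
At r₁ the circular-orbit speed is v₁ = √(μ/r₁) = 37.102 km/s.
On the transfer ellipse at r₁, vis-viva gives v_p = √[μ(2/r₁ − 1/a_t)] = 46.894 km/s.
First burn Δv₁ = |v_p − v₁| = 9.792 km/s.
At r₂, v₂ = √(μ/r₂) = 18.623 km/s.
Transfer-orbit speed at r₂: v_a = √[μ(2/r₂ − 1/a_t)] = 11.815 km/s.
Second burn Δv₂ = |v₂ − v_a| = 6.808 km/s.
Total Δv = Δv₁ + Δv₂ = 16.60 km/s.

Δv = 16600 m/s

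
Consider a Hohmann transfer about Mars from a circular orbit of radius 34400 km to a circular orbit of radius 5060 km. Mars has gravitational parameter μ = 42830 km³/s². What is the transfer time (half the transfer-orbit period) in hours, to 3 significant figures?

t = 11.7 hours

Transfer-ellipse semi-major axis a_t = (r₁ + r₂)/2 = (34400 + 5060)/2 = 19730 km.
By Kepler's third law the transfer-orbit period is T = 2π√(a_t³/μ), so t = T/2 = 42070 s.
Converting: 42070 s ÷ 3600 s/hour = 11.7 hours.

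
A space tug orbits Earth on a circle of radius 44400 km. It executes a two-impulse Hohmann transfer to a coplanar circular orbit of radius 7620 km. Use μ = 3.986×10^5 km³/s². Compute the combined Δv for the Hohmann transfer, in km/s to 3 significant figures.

Δv = 3.59 km/s

The Hohmann ellipse has a_t = (r₁ + r₂)/2 = 26010 km.
At r₁ the circular-orbit speed is v₁ = √(μ/r₁) = 2.99624 km/s.
On the transfer ellipse at r₁, v² = μ(2/r − 1/a) gives v_a = √[μ(2/r₁ − 1/a_t)] = 1.62175 km/s.
First burn Δv₁ = |v_a − v₁| = 1.37449 km/s.
At r₂, v₂ = √(μ/r₂) = 7.23255 km/s.
Transfer-orbit speed at r₂: v_p = √[μ(2/r₂ − 1/a_t)] = 9.44958 km/s.
Second burn Δv₂ = |v₂ − v_p| = 2.21703 km/s.
Total Δv = Δv₁ + Δv₂ = 3.592 km/s.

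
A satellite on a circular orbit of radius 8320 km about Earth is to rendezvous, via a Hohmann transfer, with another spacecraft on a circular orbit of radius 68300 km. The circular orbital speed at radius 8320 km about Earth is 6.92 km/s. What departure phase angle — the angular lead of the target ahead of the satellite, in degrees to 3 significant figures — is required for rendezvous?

φ = 104°

From the circular-orbit relation v² = μ/r at r = 8320 km: μ = v²r = (6.92)² × 8320 = 3.98415×10^5 km³/s².
Transfer-ellipse semi-major axis a_t = (r₁ + r₂)/2 = (8320 + 68300)/2 = 38310 km.
Transfer time t = π√(a_t³/μ) = 37320.75 s.
Target angular speed ω₂ = √(μ/r₂³) = 3.536199×10^-5 rad/s.
Angle swept by the target during transfer: ω₂·t = 1.31974 rad = 75.62°.
The satellite traverses 180° on the transfer ellipse, so the target must lead by 180° − 75.62° = 104°.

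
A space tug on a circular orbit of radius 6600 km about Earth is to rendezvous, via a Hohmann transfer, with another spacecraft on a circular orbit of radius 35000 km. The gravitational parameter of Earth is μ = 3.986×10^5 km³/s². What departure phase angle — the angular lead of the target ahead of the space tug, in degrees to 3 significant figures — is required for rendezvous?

φ = 97.5°

Transfer-ellipse semi-major axis a_t = (r₁ + r₂)/2 = (6600 + 35000)/2 = 20800 km.
The half-period of the transfer ellipse is t = π√(a_t³/μ) = 14927.1 s.
The target's mean motion on its circular orbit is ω₂ = √(μ/r₂³) = 9.64199×10^-5 rad/s.
Angle swept by the target during transfer: ω₂·t = 1.43927 rad = 82.46°.
The space tug traverses 180° on the transfer ellipse, so the target must lead by 180° − 82.46° = 97.5°.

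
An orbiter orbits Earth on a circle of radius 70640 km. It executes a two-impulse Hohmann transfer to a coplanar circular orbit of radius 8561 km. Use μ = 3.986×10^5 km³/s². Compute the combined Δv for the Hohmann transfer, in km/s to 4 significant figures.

Δv = 3.561 km/s

The Hohmann ellipse has a_t = (r₁ + r₂)/2 = 39600.5 km.
Circular speed at r₁: v₁ = √(μ/r₁) = √(3.986×10^5/70640) = 2.375 km/s.
On the transfer ellipse at r₁, vis-viva equation gives v_a = √[μ(2/r₁ − 1/a_t)] = 1.104 km/s.
First burn Δv₁ = |v_a − v₁| = 1.271 km/s.
At r₂, v₂ = √(μ/r₂) = 6.823 km/s.
Transfer-orbit speed at r₂: v_p = √[μ(2/r₂ − 1/a_t)] = 9.113 km/s.
Second burn Δv₂ = |v₂ − v_p| = 2.290 km/s.
Total Δv = Δv₁ + Δv₂ = 3.561 km/s.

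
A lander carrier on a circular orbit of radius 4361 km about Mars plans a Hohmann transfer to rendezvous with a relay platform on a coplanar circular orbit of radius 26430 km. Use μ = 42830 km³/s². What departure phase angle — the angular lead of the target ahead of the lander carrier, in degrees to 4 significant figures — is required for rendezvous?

φ = 99.98°

The Hohmann ellipse has a_t = (r₁ + r₂)/2 = 15395.5 km.
The half-period of the transfer ellipse is t = π√(a_t³/μ) = 28997.9 s.
Target angular speed ω₂ = √(μ/r₂³) = 4.81646×10^-5 rad/s.
Angle swept by the target during transfer: ω₂·t = 1.39667 rad = 80.02°.
Arrival is 180° from departure on the ellipse, so φ = 180° − 80.02° = 99.98°.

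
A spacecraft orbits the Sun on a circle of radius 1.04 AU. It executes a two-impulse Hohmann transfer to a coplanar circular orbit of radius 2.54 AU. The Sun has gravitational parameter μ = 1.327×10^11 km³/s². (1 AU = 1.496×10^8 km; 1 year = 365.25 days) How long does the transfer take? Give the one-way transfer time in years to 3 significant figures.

t = 1.20 years

In km: r₁ = 1.04 × 1.496×10^8 = 1.55584×10^8 km; r₂ = 2.54 × 1.496×10^8 = 3.79984×10^8 km.
The Hohmann ellipse has a_t = (r₁ + r₂)/2 = 2.67784×10^8 km.
Transfer time t = π√(a_t³/μ) = π√((2.67784×10^8)³ / 1.327×10^11) = 3.779×10^7 s.
Converting: 3.779×10^7 s ÷ 3.15576×10^7 s/year (365.25 × 86400) = 1.20 years.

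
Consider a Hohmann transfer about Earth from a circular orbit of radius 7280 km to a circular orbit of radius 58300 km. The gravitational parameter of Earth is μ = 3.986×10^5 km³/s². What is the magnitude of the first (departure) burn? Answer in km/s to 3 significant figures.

Δv₁ = 2.47 km/s

Semi-major axis of the transfer orbit: a_t = (7280 + 58300)/2 = 32790 km.
On the circular orbit at r = 7280 km, v_c = √(μ/r) = 7.400 km/s.
Transfer-orbit speed at the same r (vis-viva, a = a_t): v_t = √[μ(2/r − 1/a_t)] = 9.867 km/s.
Δv₁ = |v_t − v_c| = |9.867 − 7.400| = 2.467 km/s.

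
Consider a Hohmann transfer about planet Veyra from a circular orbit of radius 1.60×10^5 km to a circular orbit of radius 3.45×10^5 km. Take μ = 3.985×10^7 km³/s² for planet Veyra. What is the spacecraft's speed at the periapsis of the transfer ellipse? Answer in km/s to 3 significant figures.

v = 18.4 km/s

Transfer-ellipse semi-major axis a_t = (r₁ + r₂)/2 = (1.600×10^5 + 3.450×10^5)/2 = 2.525×10^5 km.
The periapsis of the transfer ellipse is at r = 1.600×10^5 km.
Vis-viva: v = √[μ(2/r − 1/a_t)] = √[3.985×10^7 × (2/1.600×10^5 − 1/2.525×10^5)] = 18.45 km/s.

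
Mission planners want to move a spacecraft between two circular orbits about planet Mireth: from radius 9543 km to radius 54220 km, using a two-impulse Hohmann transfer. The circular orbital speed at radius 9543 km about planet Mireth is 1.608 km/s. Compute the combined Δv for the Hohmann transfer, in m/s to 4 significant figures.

Δv = 794.5 m/s

From the circular-orbit relation v² = μ/r at r = 9543 km: μ = v²r = (1.608)² × 9543 = 24675.0 km³/s².
Semi-major axis of the transfer orbit: a_t = (9543 + 54220)/2 = 31881.5 km.
Circular speed at r₁: v₁ = √(μ/r₁) = √(24675.0/9543) = 1.608 km/s.
Transfer-orbit speed at r₁ (vis-viva equation): v_p = √[μ(2/r₁ − 1/a_t)] = 2.097 km/s.
First burn Δv₁ = |v_p − v₁| = 0.4890 km/s.
At r₂, v₂ = √(μ/r₂) = 0.6746 km/s.
Transfer-orbit speed at r₂: v_a = √[μ(2/r₂ − 1/a_t)] = 0.3691 km/s.
Second burn Δv₂ = |v₂ − v_a| = 0.3055 km/s.
Δv = Δv₁ + Δv₂ = 0.4890 + 0.3055 = 0.7945 km/s.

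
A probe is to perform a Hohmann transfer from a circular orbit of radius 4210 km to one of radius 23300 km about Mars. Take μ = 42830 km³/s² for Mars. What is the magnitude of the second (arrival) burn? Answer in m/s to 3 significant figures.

The Hohmann ellipse has a_t = (r₁ + r₂)/2 = 13755 km.
On the circular orbit at r = 23300 km, v_c = √(μ/r) = 1.3558 km/s.
Transfer-orbit speed at the same r (vis-viva, a = a_t): v_t = √[μ(2/r − 1/a_t)] = 0.75008 km/s.
Δv₂ = |v_t − v_c| = |0.75008 − 1.3558| = 0.6057 km/s.

Δv₂ = 606 m/s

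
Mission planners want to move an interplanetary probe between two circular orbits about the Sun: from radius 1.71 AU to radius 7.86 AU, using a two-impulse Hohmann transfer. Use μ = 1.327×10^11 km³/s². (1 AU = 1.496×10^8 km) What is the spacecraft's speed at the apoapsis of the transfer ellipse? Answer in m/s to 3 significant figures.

In km: r₁ = 1.71 × 1.496×10^8 = 2.55816×10^8 km; r₂ = 7.86 × 1.496×10^8 = 1.175856×10^9 km.
Transfer-ellipse semi-major axis a_t = (r₁ + r₂)/2 = (2.55816×10^8 + 1.175856×10^9)/2 = 7.15836×10^8 km.
At apoapsis, r = 1.175856×10^9 km.
Vis-viva: v = √[μ(2/r − 1/a_t)] = √[1.327×10^11 × (2/1.175856×10^9 − 1/7.15836×10^8)] = 6.351 km/s.

v = 6350 m/s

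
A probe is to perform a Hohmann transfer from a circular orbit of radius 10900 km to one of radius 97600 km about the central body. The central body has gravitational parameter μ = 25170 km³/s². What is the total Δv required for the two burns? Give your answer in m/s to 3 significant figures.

Transfer-ellipse semi-major axis a_t = (r₁ + r₂)/2 = (10900 + 97600)/2 = 54250 km.
At r₁ the circular-orbit speed is v₁ = √(μ/r₁) = 1.5196 km/s.
On the transfer ellipse at r₁, vis-viva gives v_p = √[μ(2/r₁ − 1/a_t)] = 2.0382 km/s.
First burn Δv₁ = |v_p − v₁| = 0.5186 km/s.
Circular speed at r₂: v₂ = √(μ/r₂) = 0.5078 km/s.
Transfer-orbit speed at r₂: v_a = √[μ(2/r₂ − 1/a_t)] = 0.2276 km/s.
Second burn Δv₂ = |v₂ − v_a| = 0.2802 km/s.
Δv = Δv₁ + Δv₂ = 0.5186 + 0.2802 = 0.7988 km/s.

Δv = 799 m/s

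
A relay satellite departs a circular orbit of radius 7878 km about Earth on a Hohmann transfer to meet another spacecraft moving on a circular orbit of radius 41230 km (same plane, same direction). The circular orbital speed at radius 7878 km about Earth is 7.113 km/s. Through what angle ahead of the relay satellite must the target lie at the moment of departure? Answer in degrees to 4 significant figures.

From the circular-orbit relation v² = μ/r at r = 7878 km: μ = v²r = (7.113)² × 7878 = 3.98586×10^5 km³/s².
Semi-major axis of the transfer orbit: a_t = (7878 + 41230)/2 = 24554 km.
Transfer time t = π√(a_t³/μ) = 19146 s.
The target's mean motion on its circular orbit is ω₂ = √(μ/r₂³) = 7.5412×10^-5 rad/s.
Angle swept by the target during transfer: ω₂·t = 1.4438 rad = 82.72°.
Arrival is 180° from departure on the ellipse, so φ = 180° − 82.72° = 97.28°.

φ = 97.28°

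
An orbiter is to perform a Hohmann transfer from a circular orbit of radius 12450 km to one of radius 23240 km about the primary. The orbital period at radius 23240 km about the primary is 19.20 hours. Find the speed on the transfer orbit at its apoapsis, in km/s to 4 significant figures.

From Kepler's third law T² = 4π²r³/μ at r = 23240 km, T = 19.20 hours = 19.20 × 3600 s = 69120 s: μ = 4π²r³/T² = 1.03720×10^5 km³/s².
The Hohmann ellipse has a_t = (r₁ + r₂)/2 = 17845 km.
The apoapsis of the transfer ellipse is at r = 23240 km.
From the vis-viva equation, v = √[μ(2/r − 1/a_t)] = 1.765 km/s.

v = 1.765 km/s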